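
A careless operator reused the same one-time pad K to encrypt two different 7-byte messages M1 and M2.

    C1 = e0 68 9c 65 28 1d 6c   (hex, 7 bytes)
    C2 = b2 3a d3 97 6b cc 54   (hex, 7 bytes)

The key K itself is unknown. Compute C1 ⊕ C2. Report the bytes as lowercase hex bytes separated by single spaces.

C1 ⊕ C2 = (M1 ⊕ K) ⊕ (M2 ⊕ K) = M1 ⊕ M2 — the shared key cancels under XOR.
e0 ^ b2 = 52
68 ^ 3a = 52
9c ^ d3 = 4f
65 ^ 97 = f2
28 ^ 6b = 43
1d ^ cc = d1
6c ^ 54 = 38

52 52 4f f2 43 d1 38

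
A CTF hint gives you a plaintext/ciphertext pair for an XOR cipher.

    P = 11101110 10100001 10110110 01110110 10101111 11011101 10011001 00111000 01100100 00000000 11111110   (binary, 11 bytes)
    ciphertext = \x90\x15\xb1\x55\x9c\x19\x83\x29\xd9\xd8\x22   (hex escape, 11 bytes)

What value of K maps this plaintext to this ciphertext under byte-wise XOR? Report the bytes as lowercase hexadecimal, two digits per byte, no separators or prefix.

7eb4072333c41a11bdd8dc

Since ciphertext = P ⊕ K, XORing both sides with P gives K = P ⊕ ciphertext.
ee ⊕ 90 = 7e
a1 ⊕ 15 = b4
b6 ⊕ b1 = 07
76 ⊕ 55 = 23
af ⊕ 9c = 33
dd ⊕ 19 = c4
99 ⊕ 83 = 1a
38 ⊕ 29 = 11
64 ⊕ d9 = bd
00 ⊕ d8 = d8
fe ⊕ 22 = dc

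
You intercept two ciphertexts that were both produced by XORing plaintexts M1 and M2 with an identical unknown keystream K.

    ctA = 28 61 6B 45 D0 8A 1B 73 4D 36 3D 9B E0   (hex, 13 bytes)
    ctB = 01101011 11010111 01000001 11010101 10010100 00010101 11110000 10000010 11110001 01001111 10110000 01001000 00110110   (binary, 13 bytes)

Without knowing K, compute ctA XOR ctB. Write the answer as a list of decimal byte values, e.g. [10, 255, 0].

[67, 182, 42, 144, 68, 159, 235, 241, 188, 121, 141, 211, 214]

ctA ⊕ ctB = (M1 ⊕ K) ⊕ (M2 ⊕ K) = M1 ⊕ M2 — the shared key cancels under XOR.
28 xor 6b = 43
61 xor d7 = b6
6b xor 41 = 2a
45 xor d5 = 90
d0 xor 94 = 44
8a xor 15 = 9f
1b xor f0 = eb
73 xor 82 = f1
4d xor f1 = bc
36 xor 4f = 79
3d xor b0 = 8d
9b xor 48 = d3
e0 xor 36 = d6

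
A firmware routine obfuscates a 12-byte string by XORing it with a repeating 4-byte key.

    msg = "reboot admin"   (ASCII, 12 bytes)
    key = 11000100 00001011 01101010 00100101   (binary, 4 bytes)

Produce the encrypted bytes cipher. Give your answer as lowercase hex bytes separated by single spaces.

The 4-byte key repeats, so the effective keystream is c4 0b 6a 25 c4 0b 6a 25 c4 0b 6a 25.
byte 0: 72 ^ c4 = b6
byte 1: 65 ^ 0b = 6e
byte 2: 62 ^ 6a = 08
byte 3: 6f ^ 25 = 4a
byte 4: 6f ^ c4 = ab
byte 5: 74 ^ 0b = 7f
byte 6: 20 ^ 6a = 4a
byte 7: 61 ^ 25 = 44
byte 8: 64 ^ c4 = a0
byte 9: 6d ^ 0b = 66
byte 10: 69 ^ 6a = 03
byte 11: 6e ^ 25 = 4b

b6 6e 08 4a ab 7f 4a 44 a0 66 03 4b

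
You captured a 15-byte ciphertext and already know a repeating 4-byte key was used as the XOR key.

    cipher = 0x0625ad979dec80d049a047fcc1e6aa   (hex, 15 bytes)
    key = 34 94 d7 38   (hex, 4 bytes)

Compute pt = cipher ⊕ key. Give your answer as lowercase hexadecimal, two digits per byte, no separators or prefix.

32b17aafa97857e87d3490c4f5727d

The 4-byte key repeats, so the effective keystream is 34 94 d7 38 34 94 d7 38 34 94 d7 38 34 94 d7.
byte 0: 06 xor 34 = 32
byte 1: 25 xor 94 = b1
byte 2: ad xor d7 = 7a
byte 3: 97 xor 38 = af
byte 4: 9d xor 34 = a9
byte 5: ec xor 94 = 78
byte 6: 80 xor d7 = 57
byte 7: d0 xor 38 = e8
byte 8: 49 xor 34 = 7d
byte 9: a0 xor 94 = 34
byte 10: 47 xor d7 = 90
byte 11: fc xor 38 = c4
byte 12: c1 xor 34 = f5
byte 13: e6 xor 94 = 72
byte 14: aa xor d7 = 7d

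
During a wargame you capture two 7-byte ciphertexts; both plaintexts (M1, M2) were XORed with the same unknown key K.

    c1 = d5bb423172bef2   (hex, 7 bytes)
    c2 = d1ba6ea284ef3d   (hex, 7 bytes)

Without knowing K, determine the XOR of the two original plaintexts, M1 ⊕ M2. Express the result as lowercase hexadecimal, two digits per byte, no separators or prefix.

c1 ⊕ c2 = (M1 ⊕ K) ⊕ (M2 ⊕ K) = M1 ⊕ M2 — the shared key cancels under XOR.
d5 ⊕ d1 = 04
bb ⊕ ba = 01
42 ⊕ 6e = 2c
31 ⊕ a2 = 93
72 ⊕ 84 = f6
be ⊕ ef = 51
f2 ⊕ 3d = cf

04012c93f651cf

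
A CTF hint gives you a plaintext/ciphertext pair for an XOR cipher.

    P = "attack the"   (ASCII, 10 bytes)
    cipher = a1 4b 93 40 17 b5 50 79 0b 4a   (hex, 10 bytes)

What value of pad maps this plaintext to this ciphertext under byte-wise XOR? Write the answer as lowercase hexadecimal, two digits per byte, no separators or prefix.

Since cipher = P ⊕ pad, XORing both sides with P gives pad = P ⊕ cipher.
01100001 XOR 10100001 = 11000000
01110100 XOR 01001011 = 00111111
01110100 XOR 10010011 = 11100111
01100001 XOR 01000000 = 00100001
01100011 XOR 00010111 = 01110100
01101011 XOR 10110101 = 11011110
00100000 XOR 01010000 = 01110000
01110100 XOR 01111001 = 00001101
01101000 XOR 00001011 = 01100011
01100101 XOR 01001010 = 00101111

c03fe72174de700d632f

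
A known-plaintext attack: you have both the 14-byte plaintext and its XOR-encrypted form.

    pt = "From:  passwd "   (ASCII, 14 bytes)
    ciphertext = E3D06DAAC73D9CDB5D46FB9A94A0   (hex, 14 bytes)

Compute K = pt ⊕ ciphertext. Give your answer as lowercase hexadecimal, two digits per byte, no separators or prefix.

Since ciphertext = pt ⊕ K, XORing both sides with pt gives K = pt ⊕ ciphertext.
byte 0: 46 xor e3 = a5
byte 1: 72 xor d0 = a2
byte 2: 6f xor 6d = 02
byte 3: 6d xor aa = c7
byte 4: 3a xor c7 = fd
byte 5: 20 xor 3d = 1d
byte 6: 20 xor 9c = bc
byte 7: 70 xor db = ab
byte 8: 61 xor 5d = 3c
byte 9: 73 xor 46 = 35
byte 10: 73 xor fb = 88
byte 11: 77 xor 9a = ed
byte 12: 64 xor 94 = f0
byte 13: 20 xor a0 = 80

a5a202c7fd1dbcab3c3588edf080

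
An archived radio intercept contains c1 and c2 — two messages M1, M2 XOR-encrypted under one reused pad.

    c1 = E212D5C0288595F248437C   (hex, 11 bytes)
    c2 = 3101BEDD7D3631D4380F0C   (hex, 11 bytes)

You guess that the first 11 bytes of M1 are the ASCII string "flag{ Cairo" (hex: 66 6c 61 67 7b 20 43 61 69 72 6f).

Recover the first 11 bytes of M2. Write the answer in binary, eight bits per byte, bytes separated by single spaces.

First, c1 ⊕ c2 = (M1 ⊕ K) ⊕ (M2 ⊕ K) = M1 ⊕ M2, so the key drops out. Then M2 = (M1 ⊕ M2) ⊕ M1 over the first 11 bytes.
byte 0: (e2 ⊕ 31) ⊕ 66 = d3 ⊕ 66 = b5
byte 1: (12 ⊕ 01) ⊕ 6c = 13 ⊕ 6c = 7f
byte 2: (d5 ⊕ be) ⊕ 61 = 6b ⊕ 61 = 0a
byte 3: (c0 ⊕ dd) ⊕ 67 = 1d ⊕ 67 = 7a
byte 4: (28 ⊕ 7d) ⊕ 7b = 55 ⊕ 7b = 2e
byte 5: (85 ⊕ 36) ⊕ 20 = b3 ⊕ 20 = 93
byte 6: (95 ⊕ 31) ⊕ 43 = a4 ⊕ 43 = e7
byte 7: (f2 ⊕ d4) ⊕ 61 = 26 ⊕ 61 = 47
byte 8: (48 ⊕ 38) ⊕ 69 = 70 ⊕ 69 = 19
byte 9: (43 ⊕ 0f) ⊕ 72 = 4c ⊕ 72 = 3e
byte 10: (7c ⊕ 0c) ⊕ 6f = 70 ⊕ 6f = 1f

10110101 01111111 00001010 01111010 00101110 10010011 11100111 01000111 00011001 00111110 00011111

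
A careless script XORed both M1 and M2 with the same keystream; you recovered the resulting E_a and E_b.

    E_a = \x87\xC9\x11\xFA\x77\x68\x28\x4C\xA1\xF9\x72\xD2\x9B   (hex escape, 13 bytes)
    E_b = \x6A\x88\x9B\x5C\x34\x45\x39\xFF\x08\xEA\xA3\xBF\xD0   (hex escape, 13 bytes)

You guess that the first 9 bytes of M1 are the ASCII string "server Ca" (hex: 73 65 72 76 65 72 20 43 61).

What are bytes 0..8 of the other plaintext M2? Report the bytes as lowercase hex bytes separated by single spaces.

9e 24 f8 d0 26 5f 31 f0 c8

First, E_a ⊕ E_b = (M1 ⊕ K) ⊕ (M2 ⊕ K) = M1 ⊕ M2, so the key drops out. Then M2 = (M1 ⊕ M2) ⊕ M1 over the first 9 bytes.
byte 0: (87 XOR 6a) XOR 73 = ed XOR 73 = 9e
byte 1: (c9 XOR 88) XOR 65 = 41 XOR 65 = 24
byte 2: (11 XOR 9b) XOR 72 = 8a XOR 72 = f8
byte 3: (fa XOR 5c) XOR 76 = a6 XOR 76 = d0
byte 4: (77 XOR 34) XOR 65 = 43 XOR 65 = 26
byte 5: (68 XOR 45) XOR 72 = 2d XOR 72 = 5f
byte 6: (28 XOR 39) XOR 20 = 11 XOR 20 = 31
byte 7: (4c XOR ff) XOR 43 = b3 XOR 43 = f0
byte 8: (a1 XOR 08) XOR 61 = a9 XOR 61 = c8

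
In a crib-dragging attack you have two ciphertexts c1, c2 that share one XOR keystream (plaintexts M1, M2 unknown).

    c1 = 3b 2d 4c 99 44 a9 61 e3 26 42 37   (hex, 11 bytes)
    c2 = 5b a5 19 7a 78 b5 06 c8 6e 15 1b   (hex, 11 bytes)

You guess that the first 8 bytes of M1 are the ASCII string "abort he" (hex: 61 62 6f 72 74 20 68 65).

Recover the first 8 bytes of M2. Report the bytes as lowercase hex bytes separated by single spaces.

First, c1 ⊕ c2 = (M1 ⊕ K) ⊕ (M2 ⊕ K) = M1 ⊕ M2, so the key drops out. Then M2 = (M1 ⊕ M2) ⊕ M1 over the first 8 bytes.
byte 0: (3b ^ 5b) ^ 61 = 60 ^ 61 = 01
byte 1: (2d ^ a5) ^ 62 = 88 ^ 62 = ea
byte 2: (4c ^ 19) ^ 6f = 55 ^ 6f = 3a
byte 3: (99 ^ 7a) ^ 72 = e3 ^ 72 = 91
byte 4: (44 ^ 78) ^ 74 = 3c ^ 74 = 48
byte 5: (a9 ^ b5) ^ 20 = 1c ^ 20 = 3c
byte 6: (61 ^ 06) ^ 68 = 67 ^ 68 = 0f
byte 7: (e3 ^ c8) ^ 65 = 2b ^ 65 = 4e

01 ea 3a 91 48 3c 0f 4e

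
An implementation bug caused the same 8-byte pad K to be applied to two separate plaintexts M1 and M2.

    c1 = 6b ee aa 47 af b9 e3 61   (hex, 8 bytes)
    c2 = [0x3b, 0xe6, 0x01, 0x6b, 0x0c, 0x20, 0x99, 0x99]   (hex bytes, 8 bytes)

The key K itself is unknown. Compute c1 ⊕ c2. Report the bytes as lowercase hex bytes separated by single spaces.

50 08 ab 2c a3 99 7a f8

c1 ⊕ c2 = (M1 ⊕ K) ⊕ (M2 ⊕ K) = M1 ⊕ M2 — the shared key cancels under XOR.
6b ⊕ 3b = 50
ee ⊕ e6 = 08
aa ⊕ 01 = ab
47 ⊕ 6b = 2c
af ⊕ 0c = a3
b9 ⊕ 20 = 99
e3 ⊕ 99 = 7a
61 ⊕ 99 = f8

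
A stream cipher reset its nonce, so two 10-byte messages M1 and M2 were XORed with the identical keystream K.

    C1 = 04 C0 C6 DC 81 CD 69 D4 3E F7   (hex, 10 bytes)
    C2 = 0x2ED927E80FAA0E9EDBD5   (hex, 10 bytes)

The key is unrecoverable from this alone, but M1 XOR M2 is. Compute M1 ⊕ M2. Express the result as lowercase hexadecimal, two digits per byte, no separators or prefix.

C1 ⊕ C2 = (M1 ⊕ K) ⊕ (M2 ⊕ K) = M1 ⊕ M2 — the shared key cancels under XOR.
  4 XOR  46 =  42
192 XOR 217 =  25
198 XOR  39 = 225
220 XOR 232 =  52
129 XOR  15 = 142
205 XOR 170 = 103
105 XOR  14 = 103
212 XOR 158 =  74
 62 XOR 219 = 229
247 XOR 213 =  34

2a19e1348e67674ae522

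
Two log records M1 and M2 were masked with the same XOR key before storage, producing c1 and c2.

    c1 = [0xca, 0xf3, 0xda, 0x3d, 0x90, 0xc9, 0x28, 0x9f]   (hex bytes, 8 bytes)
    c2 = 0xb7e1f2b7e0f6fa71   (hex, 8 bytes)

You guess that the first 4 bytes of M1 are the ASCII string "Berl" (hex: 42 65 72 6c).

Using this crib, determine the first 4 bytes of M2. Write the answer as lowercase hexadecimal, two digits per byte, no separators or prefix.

First, c1 ⊕ c2 = (M1 ⊕ K) ⊕ (M2 ⊕ K) = M1 ⊕ M2, so the key drops out. Then M2 = (M1 ⊕ M2) ⊕ M1 over the first 4 bytes.
byte 0: (ca ⊕ b7) ⊕ 42 = 7d ⊕ 42 = 3f
byte 1: (f3 ⊕ e1) ⊕ 65 = 12 ⊕ 65 = 77
byte 2: (da ⊕ f2) ⊕ 72 = 28 ⊕ 72 = 5a
byte 3: (3d ⊕ b7) ⊕ 6c = 8a ⊕ 6c = e6

3f775ae6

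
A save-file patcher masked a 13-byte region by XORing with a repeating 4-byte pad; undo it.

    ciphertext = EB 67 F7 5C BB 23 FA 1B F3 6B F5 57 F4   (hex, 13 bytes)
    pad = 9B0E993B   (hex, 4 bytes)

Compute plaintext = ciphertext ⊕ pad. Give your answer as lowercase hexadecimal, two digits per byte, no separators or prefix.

70696e67202d632068656c6c6f

The 4-byte key repeats, so the effective keystream is 9b 0e 99 3b 9b 0e 99 3b 9b 0e 99 3b 9b.
byte 0: eb ⊕ 9b = 70
byte 1: 67 ⊕ 0e = 69
byte 2: f7 ⊕ 99 = 6e
byte 3: 5c ⊕ 3b = 67
byte 4: bb ⊕ 9b = 20
byte 5: 23 ⊕ 0e = 2d
byte 6: fa ⊕ 99 = 63
byte 7: 1b ⊕ 3b = 20
byte 8: f3 ⊕ 9b = 68
byte 9: 6b ⊕ 0e = 65
byte 10: f5 ⊕ 99 = 6c
byte 11: 57 ⊕ 3b = 6c
byte 12: f4 ⊕ 9b = 6f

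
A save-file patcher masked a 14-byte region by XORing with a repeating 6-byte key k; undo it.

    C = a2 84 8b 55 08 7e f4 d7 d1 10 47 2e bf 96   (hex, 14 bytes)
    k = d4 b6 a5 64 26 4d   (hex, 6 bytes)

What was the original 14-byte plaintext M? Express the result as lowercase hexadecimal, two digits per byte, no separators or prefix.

76322e312e332061747461636b20

The 6-byte key repeats, so the effective keystream is d4 b6 a5 64 26 4d d4 b6 a5 64 26 4d d4 b6.
byte 0: a2 ⊕ d4 = 76
byte 1: 84 ⊕ b6 = 32
byte 2: 8b ⊕ a5 = 2e
byte 3: 55 ⊕ 64 = 31
byte 4: 08 ⊕ 26 = 2e
byte 5: 7e ⊕ 4d = 33
byte 6: f4 ⊕ d4 = 20
byte 7: d7 ⊕ b6 = 61
byte 8: d1 ⊕ a5 = 74
byte 9: 10 ⊕ 64 = 74
byte 10: 47 ⊕ 26 = 61
byte 11: 2e ⊕ 4d = 63
byte 12: bf ⊕ d4 = 6b
byte 13: 96 ⊕ b6 = 20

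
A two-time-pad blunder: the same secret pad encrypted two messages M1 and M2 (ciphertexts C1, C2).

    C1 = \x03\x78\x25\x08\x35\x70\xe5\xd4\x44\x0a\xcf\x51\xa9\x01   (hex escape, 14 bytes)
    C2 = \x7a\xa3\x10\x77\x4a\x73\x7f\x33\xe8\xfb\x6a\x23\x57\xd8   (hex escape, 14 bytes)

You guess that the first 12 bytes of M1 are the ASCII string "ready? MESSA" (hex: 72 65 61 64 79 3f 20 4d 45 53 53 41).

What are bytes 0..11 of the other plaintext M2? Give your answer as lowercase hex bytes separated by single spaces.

0b be 54 1b 06 3c ba aa e9 a2 f6 33

First, C1 ⊕ C2 = (M1 ⊕ K) ⊕ (M2 ⊕ K) = M1 ⊕ M2, so the key drops out. Then M2 = (M1 ⊕ M2) ⊕ M1 over the first 12 bytes.
byte 0: (03 XOR 7a) XOR 72 = 79 XOR 72 = 0b
byte 1: (78 XOR a3) XOR 65 = db XOR 65 = be
byte 2: (25 XOR 10) XOR 61 = 35 XOR 61 = 54
byte 3: (08 XOR 77) XOR 64 = 7f XOR 64 = 1b
byte 4: (35 XOR 4a) XOR 79 = 7f XOR 79 = 06
byte 5: (70 XOR 73) XOR 3f = 03 XOR 3f = 3c
byte 6: (e5 XOR 7f) XOR 20 = 9a XOR 20 = ba
byte 7: (d4 XOR 33) XOR 4d = e7 XOR 4d = aa
byte 8: (44 XOR e8) XOR 45 = ac XOR 45 = e9
byte 9: (0a XOR fb) XOR 53 = f1 XOR 53 = a2
byte 10: (cf XOR 6a) XOR 53 = a5 XOR 53 = f6
byte 11: (51 XOR 23) XOR 41 = 72 XOR 41 = 33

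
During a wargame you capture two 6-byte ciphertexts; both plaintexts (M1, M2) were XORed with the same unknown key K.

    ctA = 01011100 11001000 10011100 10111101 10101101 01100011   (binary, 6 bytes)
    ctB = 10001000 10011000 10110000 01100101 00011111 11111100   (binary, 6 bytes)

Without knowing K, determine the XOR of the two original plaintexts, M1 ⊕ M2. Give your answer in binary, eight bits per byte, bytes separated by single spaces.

11010100 01010000 00101100 11011000 10110010 10011111

ctA ⊕ ctB = (M1 ⊕ K) ⊕ (M2 ⊕ K) = M1 ⊕ M2 — the shared key cancels under XOR.
byte 0: 5c ⊕ 88 = d4
byte 1: c8 ⊕ 98 = 50
byte 2: 9c ⊕ b0 = 2c
byte 3: bd ⊕ 65 = d8
byte 4: ad ⊕ 1f = b2
byte 5: 63 ⊕ fc = 9f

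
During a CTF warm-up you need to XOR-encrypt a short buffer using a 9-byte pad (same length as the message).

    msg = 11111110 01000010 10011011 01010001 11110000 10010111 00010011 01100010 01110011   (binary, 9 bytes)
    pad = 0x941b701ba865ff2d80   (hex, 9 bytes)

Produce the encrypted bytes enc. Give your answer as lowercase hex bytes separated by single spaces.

byte 0: fe xor 94 = 6a
byte 1: 42 xor 1b = 59
byte 2: 9b xor 70 = eb
byte 3: 51 xor 1b = 4a
byte 4: f0 xor a8 = 58
byte 5: 97 xor 65 = f2
byte 6: 13 xor ff = ec
byte 7: 62 xor 2d = 4f
byte 8: 73 xor 80 = f3

6a 59 eb 4a 58 f2 ec 4f f3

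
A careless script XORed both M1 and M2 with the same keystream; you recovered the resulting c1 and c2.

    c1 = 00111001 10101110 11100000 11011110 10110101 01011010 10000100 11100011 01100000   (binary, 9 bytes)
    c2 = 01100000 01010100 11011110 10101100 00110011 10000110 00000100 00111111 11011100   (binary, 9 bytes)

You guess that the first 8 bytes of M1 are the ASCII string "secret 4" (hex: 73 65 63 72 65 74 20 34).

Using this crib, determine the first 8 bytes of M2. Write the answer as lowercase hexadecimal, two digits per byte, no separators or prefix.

2a9f5d00e3a8a0e8

First, c1 ⊕ c2 = (M1 ⊕ K) ⊕ (M2 ⊕ K) = M1 ⊕ M2, so the key drops out. Then M2 = (M1 ⊕ M2) ⊕ M1 over the first 8 bytes.
byte 0: (39 XOR 60) XOR 73 = 59 XOR 73 = 2a
byte 1: (ae XOR 54) XOR 65 = fa XOR 65 = 9f
byte 2: (e0 XOR de) XOR 63 = 3e XOR 63 = 5d
byte 3: (de XOR ac) XOR 72 = 72 XOR 72 = 00
byte 4: (b5 XOR 33) XOR 65 = 86 XOR 65 = e3
byte 5: (5a XOR 86) XOR 74 = dc XOR 74 = a8
byte 6: (84 XOR 04) XOR 20 = 80 XOR 20 = a0
byte 7: (e3 XOR 3f) XOR 34 = dc XOR 34 = e8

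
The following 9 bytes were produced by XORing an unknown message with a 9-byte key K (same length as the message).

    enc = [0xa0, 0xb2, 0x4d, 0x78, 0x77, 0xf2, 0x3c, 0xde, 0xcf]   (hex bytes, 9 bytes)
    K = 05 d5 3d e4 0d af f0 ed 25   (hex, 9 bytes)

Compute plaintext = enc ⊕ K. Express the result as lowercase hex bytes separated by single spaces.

XOR is its own inverse, so applying the key byte-wise gives the result directly.
a0 ^ 05 = a5
b2 ^ d5 = 67
4d ^ 3d = 70
78 ^ e4 = 9c
77 ^ 0d = 7a
f2 ^ af = 5d
3c ^ f0 = cc
de ^ ed = 33
cf ^ 25 = ea

a5 67 70 9c 7a 5d cc 33 ea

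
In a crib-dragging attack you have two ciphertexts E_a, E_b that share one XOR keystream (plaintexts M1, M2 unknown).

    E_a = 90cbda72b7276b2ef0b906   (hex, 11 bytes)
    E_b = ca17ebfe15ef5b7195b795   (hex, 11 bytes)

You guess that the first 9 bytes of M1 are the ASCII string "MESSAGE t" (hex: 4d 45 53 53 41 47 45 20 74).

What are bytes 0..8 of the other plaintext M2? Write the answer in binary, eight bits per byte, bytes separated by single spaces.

First, E_a ⊕ E_b = (M1 ⊕ K) ⊕ (M2 ⊕ K) = M1 ⊕ M2, so the key drops out. Then M2 = (M1 ⊕ M2) ⊕ M1 over the first 9 bytes.
byte 0: (90 ^ ca) ^ 4d = 5a ^ 4d = 17
byte 1: (cb ^ 17) ^ 45 = dc ^ 45 = 99
byte 2: (da ^ eb) ^ 53 = 31 ^ 53 = 62
byte 3: (72 ^ fe) ^ 53 = 8c ^ 53 = df
byte 4: (b7 ^ 15) ^ 41 = a2 ^ 41 = e3
byte 5: (27 ^ ef) ^ 47 = c8 ^ 47 = 8f
byte 6: (6b ^ 5b) ^ 45 = 30 ^ 45 = 75
byte 7: (2e ^ 71) ^ 20 = 5f ^ 20 = 7f
byte 8: (f0 ^ 95) ^ 74 = 65 ^ 74 = 11

00010111 10011001 01100010 11011111 11100011 10001111 01110101 01111111 00010001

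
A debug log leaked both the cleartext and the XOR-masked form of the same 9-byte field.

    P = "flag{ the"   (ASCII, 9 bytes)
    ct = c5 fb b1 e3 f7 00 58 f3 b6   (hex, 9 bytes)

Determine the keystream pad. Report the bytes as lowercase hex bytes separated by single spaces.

Since ct = P ⊕ pad, XORing both sides with P gives pad = P ⊕ ct.
byte 0: 102 XOR 197 = 163
byte 1: 108 XOR 251 = 151
byte 2:  97 XOR 177 = 208
byte 3: 103 XOR 227 = 132
byte 4: 123 XOR 247 = 140
byte 5:  32 XOR   0 =  32
byte 6: 116 XOR  88 =  44
byte 7: 104 XOR 243 = 155
byte 8: 101 XOR 182 = 211

a3 97 d0 84 8c 20 2c 9b d3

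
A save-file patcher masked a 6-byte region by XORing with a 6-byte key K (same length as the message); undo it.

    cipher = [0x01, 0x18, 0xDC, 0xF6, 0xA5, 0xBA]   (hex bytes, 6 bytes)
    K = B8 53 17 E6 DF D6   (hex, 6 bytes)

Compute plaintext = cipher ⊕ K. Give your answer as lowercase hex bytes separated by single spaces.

b9 4b cb 10 7a 6c

01 xor b8 = b9
18 xor 53 = 4b
dc xor 17 = cb
f6 xor e6 = 10
a5 xor df = 7a
ba xor d6 = 6c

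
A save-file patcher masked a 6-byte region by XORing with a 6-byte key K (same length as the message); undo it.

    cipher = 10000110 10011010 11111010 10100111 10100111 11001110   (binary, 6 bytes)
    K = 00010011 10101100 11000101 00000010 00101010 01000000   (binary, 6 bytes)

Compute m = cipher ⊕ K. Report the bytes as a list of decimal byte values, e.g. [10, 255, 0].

byte 0: 10000110 ^ 00010011 = 10010101
byte 1: 10011010 ^ 10101100 = 00110110
byte 2: 11111010 ^ 11000101 = 00111111
byte 3: 10100111 ^ 00000010 = 10100101
byte 4: 10100111 ^ 00101010 = 10001101
byte 5: 11001110 ^ 01000000 = 10001110

[149, 54, 63, 165, 141, 142]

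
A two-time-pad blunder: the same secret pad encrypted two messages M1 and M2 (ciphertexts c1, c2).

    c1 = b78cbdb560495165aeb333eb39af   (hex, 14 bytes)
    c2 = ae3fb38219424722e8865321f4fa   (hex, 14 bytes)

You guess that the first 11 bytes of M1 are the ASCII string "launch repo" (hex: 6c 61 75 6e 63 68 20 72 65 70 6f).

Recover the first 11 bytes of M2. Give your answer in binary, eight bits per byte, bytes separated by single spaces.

01110101 11010010 01111011 01011001 00011010 01100011 00110110 00110101 00100011 01000101 00001111

First, c1 ⊕ c2 = (M1 ⊕ K) ⊕ (M2 ⊕ K) = M1 ⊕ M2, so the key drops out. Then M2 = (M1 ⊕ M2) ⊕ M1 over the first 11 bytes.
byte 0: (b7 ^ ae) ^ 6c = 19 ^ 6c = 75
byte 1: (8c ^ 3f) ^ 61 = b3 ^ 61 = d2
byte 2: (bd ^ b3) ^ 75 = 0e ^ 75 = 7b
byte 3: (b5 ^ 82) ^ 6e = 37 ^ 6e = 59
byte 4: (60 ^ 19) ^ 63 = 79 ^ 63 = 1a
byte 5: (49 ^ 42) ^ 68 = 0b ^ 68 = 63
byte 6: (51 ^ 47) ^ 20 = 16 ^ 20 = 36
byte 7: (65 ^ 22) ^ 72 = 47 ^ 72 = 35
byte 8: (ae ^ e8) ^ 65 = 46 ^ 65 = 23
byte 9: (b3 ^ 86) ^ 70 = 35 ^ 70 = 45
byte 10: (33 ^ 53) ^ 6f = 60 ^ 6f = 0f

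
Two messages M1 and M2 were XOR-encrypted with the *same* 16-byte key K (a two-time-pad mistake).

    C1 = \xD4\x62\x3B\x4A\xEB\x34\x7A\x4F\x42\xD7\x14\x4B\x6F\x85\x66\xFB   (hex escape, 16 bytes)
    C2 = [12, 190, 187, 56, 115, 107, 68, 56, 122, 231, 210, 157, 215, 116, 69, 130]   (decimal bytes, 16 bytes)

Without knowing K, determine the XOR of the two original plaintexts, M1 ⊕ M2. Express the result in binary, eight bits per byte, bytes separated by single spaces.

11011000 11011100 10000000 01110010 10011000 01011111 00111110 01110111 00111000 00110000 11000110 11010110 10111000 11110001 00100011 01111001

C1 ⊕ C2 = (M1 ⊕ K) ⊕ (M2 ⊕ K) = M1 ⊕ M2 — the shared key cancels under XOR.
11010100 ⊕ 00001100 = 11011000
01100010 ⊕ 10111110 = 11011100
00111011 ⊕ 10111011 = 10000000
01001010 ⊕ 00111000 = 01110010
11101011 ⊕ 01110011 = 10011000
00110100 ⊕ 01101011 = 01011111
01111010 ⊕ 01000100 = 00111110
01001111 ⊕ 00111000 = 01110111
01000010 ⊕ 01111010 = 00111000
11010111 ⊕ 11100111 = 00110000
00010100 ⊕ 11010010 = 11000110
01001011 ⊕ 10011101 = 11010110
01101111 ⊕ 11010111 = 10111000
10000101 ⊕ 01110100 = 11110001
01100110 ⊕ 01000101 = 00100011
11111011 ⊕ 10000010 = 01111001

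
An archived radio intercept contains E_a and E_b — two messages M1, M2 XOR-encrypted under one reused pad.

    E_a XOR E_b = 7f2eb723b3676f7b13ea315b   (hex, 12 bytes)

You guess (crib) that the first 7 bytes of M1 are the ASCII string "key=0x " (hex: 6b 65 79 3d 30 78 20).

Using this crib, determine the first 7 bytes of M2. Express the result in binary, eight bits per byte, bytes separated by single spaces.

00010100 01001011 11001110 00011110 10000011 00011111 01001111

Since E_a ⊕ E_b = M1 ⊕ M2, XORing with the guessed M1 bytes yields the corresponding M2 bytes: M2 = (E_a ⊕ E_b) ⊕ M1.
byte 0: 01111111 xor 01101011 = 00010100
byte 1: 00101110 xor 01100101 = 01001011
byte 2: 10110111 xor 01111001 = 11001110
byte 3: 00100011 xor 00111101 = 00011110
byte 4: 10110011 xor 00110000 = 10000011
byte 5: 01100111 xor 01111000 = 00011111
byte 6: 01101111 xor 00100000 = 01001111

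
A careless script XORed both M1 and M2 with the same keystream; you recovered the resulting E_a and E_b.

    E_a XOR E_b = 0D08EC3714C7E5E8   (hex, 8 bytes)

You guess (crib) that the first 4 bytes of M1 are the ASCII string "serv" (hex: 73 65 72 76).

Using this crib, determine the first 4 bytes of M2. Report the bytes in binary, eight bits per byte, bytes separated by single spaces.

01111110 01101101 10011110 01000001

Since E_a ⊕ E_b = M1 ⊕ M2, XORing with the guessed M1 bytes yields the corresponding M2 bytes: M2 = (E_a ⊕ E_b) ⊕ M1.
 13 XOR 115 = 126
  8 XOR 101 = 109
236 XOR 114 = 158
 55 XOR 118 =  65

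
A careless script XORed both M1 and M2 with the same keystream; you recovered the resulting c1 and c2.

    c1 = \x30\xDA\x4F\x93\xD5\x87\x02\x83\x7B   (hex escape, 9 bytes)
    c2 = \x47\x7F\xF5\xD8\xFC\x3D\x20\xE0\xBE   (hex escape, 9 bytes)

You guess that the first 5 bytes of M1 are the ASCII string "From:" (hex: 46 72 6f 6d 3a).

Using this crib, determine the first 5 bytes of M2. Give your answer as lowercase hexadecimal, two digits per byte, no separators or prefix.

First, c1 ⊕ c2 = (M1 ⊕ K) ⊕ (M2 ⊕ K) = M1 ⊕ M2, so the key drops out. Then M2 = (M1 ⊕ M2) ⊕ M1 over the first 5 bytes.
byte 0: (30 ⊕ 47) ⊕ 46 = 77 ⊕ 46 = 31
byte 1: (da ⊕ 7f) ⊕ 72 = a5 ⊕ 72 = d7
byte 2: (4f ⊕ f5) ⊕ 6f = ba ⊕ 6f = d5
byte 3: (93 ⊕ d8) ⊕ 6d = 4b ⊕ 6d = 26
byte 4: (d5 ⊕ fc) ⊕ 3a = 29 ⊕ 3a = 13

31d7d52613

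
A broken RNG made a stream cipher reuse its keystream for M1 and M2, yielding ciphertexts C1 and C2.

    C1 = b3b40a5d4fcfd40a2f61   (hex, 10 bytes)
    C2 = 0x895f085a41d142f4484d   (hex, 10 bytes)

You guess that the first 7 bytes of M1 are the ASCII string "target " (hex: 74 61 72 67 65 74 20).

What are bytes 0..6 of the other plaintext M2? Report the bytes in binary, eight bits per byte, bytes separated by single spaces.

First, C1 ⊕ C2 = (M1 ⊕ K) ⊕ (M2 ⊕ K) = M1 ⊕ M2, so the key drops out. Then M2 = (M1 ⊕ M2) ⊕ M1 over the first 7 bytes.
byte 0: (b3 ⊕ 89) ⊕ 74 = 3a ⊕ 74 = 4e
byte 1: (b4 ⊕ 5f) ⊕ 61 = eb ⊕ 61 = 8a
byte 2: (0a ⊕ 08) ⊕ 72 = 02 ⊕ 72 = 70
byte 3: (5d ⊕ 5a) ⊕ 67 = 07 ⊕ 67 = 60
byte 4: (4f ⊕ 41) ⊕ 65 = 0e ⊕ 65 = 6b
byte 5: (cf ⊕ d1) ⊕ 74 = 1e ⊕ 74 = 6a
byte 6: (d4 ⊕ 42) ⊕ 20 = 96 ⊕ 20 = b6

01001110 10001010 01110000 01100000 01101011 01101010 10110110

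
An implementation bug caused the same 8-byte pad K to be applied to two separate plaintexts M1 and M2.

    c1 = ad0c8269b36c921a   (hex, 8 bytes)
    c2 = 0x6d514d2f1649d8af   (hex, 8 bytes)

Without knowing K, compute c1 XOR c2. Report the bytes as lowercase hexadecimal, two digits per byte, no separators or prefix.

c1 ⊕ c2 = (M1 ⊕ K) ⊕ (M2 ⊕ K) = M1 ⊕ M2 — the shared key cancels under XOR.
173 ⊕ 109 = 192
 12 ⊕  81 =  93
130 ⊕  77 = 207
105 ⊕  47 =  70
179 ⊕  22 = 165
108 ⊕  73 =  37
146 ⊕ 216 =  74
 26 ⊕ 175 = 181

c05dcf46a5254ab5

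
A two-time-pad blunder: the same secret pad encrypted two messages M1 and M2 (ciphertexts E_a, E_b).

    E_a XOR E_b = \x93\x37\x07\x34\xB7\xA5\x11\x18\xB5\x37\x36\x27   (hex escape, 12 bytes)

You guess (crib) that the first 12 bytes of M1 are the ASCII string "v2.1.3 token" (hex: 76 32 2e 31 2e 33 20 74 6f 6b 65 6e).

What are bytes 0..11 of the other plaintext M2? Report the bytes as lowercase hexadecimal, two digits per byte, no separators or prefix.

e50529059996316cda5c5349

Since E_a ⊕ E_b = M1 ⊕ M2, XORing with the guessed M1 bytes yields the corresponding M2 bytes: M2 = (E_a ⊕ E_b) ⊕ M1.
93 xor 76 = e5
37 xor 32 = 05
07 xor 2e = 29
34 xor 31 = 05
b7 xor 2e = 99
a5 xor 33 = 96
11 xor 20 = 31
18 xor 74 = 6c
b5 xor 6f = da
37 xor 6b = 5c
36 xor 65 = 53
27 xor 6e = 49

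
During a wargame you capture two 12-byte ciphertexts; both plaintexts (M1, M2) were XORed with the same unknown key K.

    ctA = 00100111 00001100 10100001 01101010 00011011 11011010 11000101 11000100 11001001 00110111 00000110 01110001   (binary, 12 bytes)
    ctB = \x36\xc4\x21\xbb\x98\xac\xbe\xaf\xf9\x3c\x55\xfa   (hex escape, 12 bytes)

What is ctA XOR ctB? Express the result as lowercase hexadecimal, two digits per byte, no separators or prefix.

11c880d183767b6b300b538b

ctA ⊕ ctB = (M1 ⊕ K) ⊕ (M2 ⊕ K) = M1 ⊕ M2 — the shared key cancels under XOR.
27 ⊕ 36 = 11
0c ⊕ c4 = c8
a1 ⊕ 21 = 80
6a ⊕ bb = d1
1b ⊕ 98 = 83
da ⊕ ac = 76
c5 ⊕ be = 7b
c4 ⊕ af = 6b
c9 ⊕ f9 = 30
37 ⊕ 3c = 0b
06 ⊕ 55 = 53
71 ⊕ fa = 8b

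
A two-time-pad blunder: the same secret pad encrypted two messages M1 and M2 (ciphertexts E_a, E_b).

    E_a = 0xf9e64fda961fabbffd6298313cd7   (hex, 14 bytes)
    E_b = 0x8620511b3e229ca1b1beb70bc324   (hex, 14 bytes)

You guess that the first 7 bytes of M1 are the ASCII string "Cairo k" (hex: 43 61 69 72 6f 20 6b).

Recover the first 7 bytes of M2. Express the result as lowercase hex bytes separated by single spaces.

3c a7 77 b3 c7 1d 5c

First, E_a ⊕ E_b = (M1 ⊕ K) ⊕ (M2 ⊕ K) = M1 ⊕ M2, so the key drops out. Then M2 = (M1 ⊕ M2) ⊕ M1 over the first 7 bytes.
byte 0: (f9 XOR 86) XOR 43 = 7f XOR 43 = 3c
byte 1: (e6 XOR 20) XOR 61 = c6 XOR 61 = a7
byte 2: (4f XOR 51) XOR 69 = 1e XOR 69 = 77
byte 3: (da XOR 1b) XOR 72 = c1 XOR 72 = b3
byte 4: (96 XOR 3e) XOR 6f = a8 XOR 6f = c7
byte 5: (1f XOR 22) XOR 20 = 3d XOR 20 = 1d
byte 6: (ab XOR 9c) XOR 6b = 37 XOR 6b = 5c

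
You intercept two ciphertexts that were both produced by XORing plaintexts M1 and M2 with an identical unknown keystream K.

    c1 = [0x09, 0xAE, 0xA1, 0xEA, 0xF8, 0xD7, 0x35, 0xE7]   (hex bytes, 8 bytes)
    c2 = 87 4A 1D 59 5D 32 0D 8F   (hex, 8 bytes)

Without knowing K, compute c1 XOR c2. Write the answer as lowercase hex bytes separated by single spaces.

8e e4 bc b3 a5 e5 38 68

c1 ⊕ c2 = (M1 ⊕ K) ⊕ (M2 ⊕ K) = M1 ⊕ M2 — the shared key cancels under XOR.
byte 0: 00001001 ^ 10000111 = 10001110
byte 1: 10101110 ^ 01001010 = 11100100
byte 2: 10100001 ^ 00011101 = 10111100
byte 3: 11101010 ^ 01011001 = 10110011
byte 4: 11111000 ^ 01011101 = 10100101
byte 5: 11010111 ^ 00110010 = 11100101
byte 6: 00110101 ^ 00001101 = 00111000
byte 7: 11100111 ^ 10001111 = 01101000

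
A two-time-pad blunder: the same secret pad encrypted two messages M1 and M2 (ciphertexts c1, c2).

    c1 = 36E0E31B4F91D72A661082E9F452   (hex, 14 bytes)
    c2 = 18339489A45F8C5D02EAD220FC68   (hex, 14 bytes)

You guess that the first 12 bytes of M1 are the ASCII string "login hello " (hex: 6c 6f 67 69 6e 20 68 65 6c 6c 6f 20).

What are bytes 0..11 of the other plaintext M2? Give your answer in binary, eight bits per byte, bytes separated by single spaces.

01000010 10111100 00010000 11111011 10000101 11101110 00110011 00010010 00001000 10010110 00111111 11101001

First, c1 ⊕ c2 = (M1 ⊕ K) ⊕ (M2 ⊕ K) = M1 ⊕ M2, so the key drops out. Then M2 = (M1 ⊕ M2) ⊕ M1 over the first 12 bytes.
byte 0: (36 xor 18) xor 6c = 2e xor 6c = 42
byte 1: (e0 xor 33) xor 6f = d3 xor 6f = bc
byte 2: (e3 xor 94) xor 67 = 77 xor 67 = 10
byte 3: (1b xor 89) xor 69 = 92 xor 69 = fb
byte 4: (4f xor a4) xor 6e = eb xor 6e = 85
byte 5: (91 xor 5f) xor 20 = ce xor 20 = ee
byte 6: (d7 xor 8c) xor 68 = 5b xor 68 = 33
byte 7: (2a xor 5d) xor 65 = 77 xor 65 = 12
byte 8: (66 xor 02) xor 6c = 64 xor 6c = 08
byte 9: (10 xor ea) xor 6c = fa xor 6c = 96
byte 10: (82 xor d2) xor 6f = 50 xor 6f = 3f
byte 11: (e9 xor 20) xor 20 = c9 xor 20 = e9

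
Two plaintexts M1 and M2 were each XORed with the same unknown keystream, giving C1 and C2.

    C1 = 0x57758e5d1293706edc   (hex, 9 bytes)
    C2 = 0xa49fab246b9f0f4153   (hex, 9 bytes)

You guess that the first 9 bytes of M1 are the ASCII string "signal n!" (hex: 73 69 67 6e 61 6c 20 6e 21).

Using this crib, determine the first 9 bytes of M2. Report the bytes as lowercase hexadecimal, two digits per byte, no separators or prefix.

8083421718605f41ae

First, C1 ⊕ C2 = (M1 ⊕ K) ⊕ (M2 ⊕ K) = M1 ⊕ M2, so the key drops out. Then M2 = (M1 ⊕ M2) ⊕ M1 over the first 9 bytes.
byte 0: (57 ^ a4) ^ 73 = f3 ^ 73 = 80
byte 1: (75 ^ 9f) ^ 69 = ea ^ 69 = 83
byte 2: (8e ^ ab) ^ 67 = 25 ^ 67 = 42
byte 3: (5d ^ 24) ^ 6e = 79 ^ 6e = 17
byte 4: (12 ^ 6b) ^ 61 = 79 ^ 61 = 18
byte 5: (93 ^ 9f) ^ 6c = 0c ^ 6c = 60
byte 6: (70 ^ 0f) ^ 20 = 7f ^ 20 = 5f
byte 7: (6e ^ 41) ^ 6e = 2f ^ 6e = 41
byte 8: (dc ^ 53) ^ 21 = 8f ^ 21 = ae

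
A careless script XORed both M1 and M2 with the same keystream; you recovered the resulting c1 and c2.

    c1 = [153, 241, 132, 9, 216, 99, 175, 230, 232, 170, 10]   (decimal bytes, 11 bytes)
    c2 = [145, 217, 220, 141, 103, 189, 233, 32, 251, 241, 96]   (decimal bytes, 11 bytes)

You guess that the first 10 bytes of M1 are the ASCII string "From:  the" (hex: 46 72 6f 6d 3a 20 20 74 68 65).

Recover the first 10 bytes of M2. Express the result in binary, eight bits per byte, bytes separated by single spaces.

01001110 01011010 00110111 11101001 10000101 11111110 01100110 10110010 01111011 00111110

First, c1 ⊕ c2 = (M1 ⊕ K) ⊕ (M2 ⊕ K) = M1 ⊕ M2, so the key drops out. Then M2 = (M1 ⊕ M2) ⊕ M1 over the first 10 bytes.
byte 0: (99 XOR 91) XOR 46 = 08 XOR 46 = 4e
byte 1: (f1 XOR d9) XOR 72 = 28 XOR 72 = 5a
byte 2: (84 XOR dc) XOR 6f = 58 XOR 6f = 37
byte 3: (09 XOR 8d) XOR 6d = 84 XOR 6d = e9
byte 4: (d8 XOR 67) XOR 3a = bf XOR 3a = 85
byte 5: (63 XOR bd) XOR 20 = de XOR 20 = fe
byte 6: (af XOR e9) XOR 20 = 46 XOR 20 = 66
byte 7: (e6 XOR 20) XOR 74 = c6 XOR 74 = b2
byte 8: (e8 XOR fb) XOR 68 = 13 XOR 68 = 7b
byte 9: (aa XOR f1) XOR 65 = 5b XOR 65 = 3e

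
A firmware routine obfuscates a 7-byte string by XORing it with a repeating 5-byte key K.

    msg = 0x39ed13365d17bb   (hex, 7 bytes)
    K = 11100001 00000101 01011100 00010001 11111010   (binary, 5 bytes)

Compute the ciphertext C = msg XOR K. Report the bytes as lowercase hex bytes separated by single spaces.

The 5-byte key repeats, so the effective keystream is e1 05 5c 11 fa e1 05.
byte 0: 39 ⊕ e1 = d8
byte 1: ed ⊕ 05 = e8
byte 2: 13 ⊕ 5c = 4f
byte 3: 36 ⊕ 11 = 27
byte 4: 5d ⊕ fa = a7
byte 5: 17 ⊕ e1 = f6
byte 6: bb ⊕ 05 = be

d8 e8 4f 27 a7 f6 be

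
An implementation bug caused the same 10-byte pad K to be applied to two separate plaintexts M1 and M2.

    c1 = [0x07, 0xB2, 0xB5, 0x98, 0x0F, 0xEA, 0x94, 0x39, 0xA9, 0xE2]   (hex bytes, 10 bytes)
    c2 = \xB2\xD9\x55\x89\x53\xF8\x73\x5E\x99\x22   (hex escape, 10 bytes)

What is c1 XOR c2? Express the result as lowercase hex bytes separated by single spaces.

c1 ⊕ c2 = (M1 ⊕ K) ⊕ (M2 ⊕ K) = M1 ⊕ M2 — the shared key cancels under XOR.
00000111 ^ 10110010 = 10110101
10110010 ^ 11011001 = 01101011
10110101 ^ 01010101 = 11100000
10011000 ^ 10001001 = 00010001
00001111 ^ 01010011 = 01011100
11101010 ^ 11111000 = 00010010
10010100 ^ 01110011 = 11100111
00111001 ^ 01011110 = 01100111
10101001 ^ 10011001 = 00110000
11100010 ^ 00100010 = 11000000

b5 6b e0 11 5c 12 e7 67 30 c0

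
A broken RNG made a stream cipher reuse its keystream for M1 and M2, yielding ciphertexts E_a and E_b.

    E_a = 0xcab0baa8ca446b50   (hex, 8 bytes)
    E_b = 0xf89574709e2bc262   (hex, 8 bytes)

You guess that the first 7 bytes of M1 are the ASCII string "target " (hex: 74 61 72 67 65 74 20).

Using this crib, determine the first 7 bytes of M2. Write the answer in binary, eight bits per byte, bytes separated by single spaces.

01000110 01000100 10111100 10111111 00110001 00011011 10001001

First, E_a ⊕ E_b = (M1 ⊕ K) ⊕ (M2 ⊕ K) = M1 ⊕ M2, so the key drops out. Then M2 = (M1 ⊕ M2) ⊕ M1 over the first 7 bytes.
byte 0: (ca xor f8) xor 74 = 32 xor 74 = 46
byte 1: (b0 xor 95) xor 61 = 25 xor 61 = 44
byte 2: (ba xor 74) xor 72 = ce xor 72 = bc
byte 3: (a8 xor 70) xor 67 = d8 xor 67 = bf
byte 4: (ca xor 9e) xor 65 = 54 xor 65 = 31
byte 5: (44 xor 2b) xor 74 = 6f xor 74 = 1b
byte 6: (6b xor c2) xor 20 = a9 xor 20 = 89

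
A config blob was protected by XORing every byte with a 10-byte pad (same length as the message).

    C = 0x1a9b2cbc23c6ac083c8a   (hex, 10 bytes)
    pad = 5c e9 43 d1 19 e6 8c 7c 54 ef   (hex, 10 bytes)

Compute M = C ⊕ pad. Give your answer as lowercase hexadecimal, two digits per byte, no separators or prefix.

XOR is its own inverse, so applying the key byte-wise gives the result directly.
00011010 ^ 01011100 = 01000110
10011011 ^ 11101001 = 01110010
00101100 ^ 01000011 = 01101111
10111100 ^ 11010001 = 01101101
00100011 ^ 00011001 = 00111010
11000110 ^ 11100110 = 00100000
10101100 ^ 10001100 = 00100000
00001000 ^ 01111100 = 01110100
00111100 ^ 01010100 = 01101000
10001010 ^ 11101111 = 01100101

46726f6d3a2020746865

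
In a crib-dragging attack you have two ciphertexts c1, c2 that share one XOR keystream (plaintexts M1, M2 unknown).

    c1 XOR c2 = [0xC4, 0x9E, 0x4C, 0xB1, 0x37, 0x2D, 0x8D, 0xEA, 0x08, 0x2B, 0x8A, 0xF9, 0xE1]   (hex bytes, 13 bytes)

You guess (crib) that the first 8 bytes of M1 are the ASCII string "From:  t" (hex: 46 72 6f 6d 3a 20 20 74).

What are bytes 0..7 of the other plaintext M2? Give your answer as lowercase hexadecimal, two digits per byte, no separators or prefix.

82ec23dc0d0dad9e

Since c1 ⊕ c2 = M1 ⊕ M2, XORing with the guessed M1 bytes yields the corresponding M2 bytes: M2 = (c1 ⊕ c2) ⊕ M1.
c4 xor 46 = 82
9e xor 72 = ec
4c xor 6f = 23
b1 xor 6d = dc
37 xor 3a = 0d
2d xor 20 = 0d
8d xor 20 = ad
ea xor 74 = 9e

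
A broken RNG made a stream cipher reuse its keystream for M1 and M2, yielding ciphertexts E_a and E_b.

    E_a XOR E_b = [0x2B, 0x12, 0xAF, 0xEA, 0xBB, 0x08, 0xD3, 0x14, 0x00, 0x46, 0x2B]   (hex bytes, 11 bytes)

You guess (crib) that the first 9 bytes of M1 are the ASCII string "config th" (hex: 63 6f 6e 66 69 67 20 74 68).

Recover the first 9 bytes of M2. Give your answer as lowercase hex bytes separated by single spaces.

48 7d c1 8c d2 6f f3 60 68

Since E_a ⊕ E_b = M1 ⊕ M2, XORing with the guessed M1 bytes yields the corresponding M2 bytes: M2 = (E_a ⊕ E_b) ⊕ M1.
 43 xor  99 =  72
 18 xor 111 = 125
175 xor 110 = 193
234 xor 102 = 140
187 xor 105 = 210
  8 xor 103 = 111
211 xor  32 = 243
 20 xor 116 =  96
  0 xor 104 = 104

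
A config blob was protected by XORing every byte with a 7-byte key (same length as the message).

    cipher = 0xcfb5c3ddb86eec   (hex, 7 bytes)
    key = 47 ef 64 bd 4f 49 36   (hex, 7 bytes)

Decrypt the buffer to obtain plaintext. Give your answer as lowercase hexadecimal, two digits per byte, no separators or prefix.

885aa760f727da

11001111 ^ 01000111 = 10001000
10110101 ^ 11101111 = 01011010
11000011 ^ 01100100 = 10100111
11011101 ^ 10111101 = 01100000
10111000 ^ 01001111 = 11110111
01101110 ^ 01001001 = 00100111
11101100 ^ 00110110 = 11011010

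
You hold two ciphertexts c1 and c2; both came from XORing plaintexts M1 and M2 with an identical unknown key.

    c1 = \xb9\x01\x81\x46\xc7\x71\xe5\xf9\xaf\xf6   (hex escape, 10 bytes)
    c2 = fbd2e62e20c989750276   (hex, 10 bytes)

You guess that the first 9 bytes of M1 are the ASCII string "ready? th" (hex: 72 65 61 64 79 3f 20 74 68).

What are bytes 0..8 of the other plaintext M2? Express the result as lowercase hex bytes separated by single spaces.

30 b6 06 0c 9e 87 4c f8 c5

First, c1 ⊕ c2 = (M1 ⊕ K) ⊕ (M2 ⊕ K) = M1 ⊕ M2, so the key drops out. Then M2 = (M1 ⊕ M2) ⊕ M1 over the first 9 bytes.
byte 0: (b9 ^ fb) ^ 72 = 42 ^ 72 = 30
byte 1: (01 ^ d2) ^ 65 = d3 ^ 65 = b6
byte 2: (81 ^ e6) ^ 61 = 67 ^ 61 = 06
byte 3: (46 ^ 2e) ^ 64 = 68 ^ 64 = 0c
byte 4: (c7 ^ 20) ^ 79 = e7 ^ 79 = 9e
byte 5: (71 ^ c9) ^ 3f = b8 ^ 3f = 87
byte 6: (e5 ^ 89) ^ 20 = 6c ^ 20 = 4c
byte 7: (f9 ^ 75) ^ 74 = 8c ^ 74 = f8
byte 8: (af ^ 02) ^ 68 = ad ^ 68 = c5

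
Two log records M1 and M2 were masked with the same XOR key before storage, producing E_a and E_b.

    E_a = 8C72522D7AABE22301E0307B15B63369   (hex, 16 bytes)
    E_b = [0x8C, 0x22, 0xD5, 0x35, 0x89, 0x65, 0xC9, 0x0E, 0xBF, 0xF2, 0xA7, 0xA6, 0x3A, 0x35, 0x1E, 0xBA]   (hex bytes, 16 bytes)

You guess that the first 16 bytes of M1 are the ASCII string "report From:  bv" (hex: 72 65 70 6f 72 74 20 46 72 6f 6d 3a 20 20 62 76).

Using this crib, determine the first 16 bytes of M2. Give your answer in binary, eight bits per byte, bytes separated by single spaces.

01110010 00110101 11110111 01110111 10000001 10111010 00001011 01101011 11001100 01111101 11111010 11100111 00001111 10100011 01001111 10100101

First, E_a ⊕ E_b = (M1 ⊕ K) ⊕ (M2 ⊕ K) = M1 ⊕ M2, so the key drops out. Then M2 = (M1 ⊕ M2) ⊕ M1 over the first 16 bytes.
byte 0: (8c xor 8c) xor 72 = 00 xor 72 = 72
byte 1: (72 xor 22) xor 65 = 50 xor 65 = 35
byte 2: (52 xor d5) xor 70 = 87 xor 70 = f7
byte 3: (2d xor 35) xor 6f = 18 xor 6f = 77
byte 4: (7a xor 89) xor 72 = f3 xor 72 = 81
byte 5: (ab xor 65) xor 74 = ce xor 74 = ba
byte 6: (e2 xor c9) xor 20 = 2b xor 20 = 0b
byte 7: (23 xor 0e) xor 46 = 2d xor 46 = 6b
byte 8: (01 xor bf) xor 72 = be xor 72 = cc
byte 9: (e0 xor f2) xor 6f = 12 xor 6f = 7d
byte 10: (30 xor a7) xor 6d = 97 xor 6d = fa
byte 11: (7b xor a6) xor 3a = dd xor 3a = e7
byte 12: (15 xor 3a) xor 20 = 2f xor 20 = 0f
byte 13: (b6 xor 35) xor 20 = 83 xor 20 = a3
byte 14: (33 xor 1e) xor 62 = 2d xor 62 = 4f
byte 15: (69 xor ba) xor 76 = d3 xor 76 = a5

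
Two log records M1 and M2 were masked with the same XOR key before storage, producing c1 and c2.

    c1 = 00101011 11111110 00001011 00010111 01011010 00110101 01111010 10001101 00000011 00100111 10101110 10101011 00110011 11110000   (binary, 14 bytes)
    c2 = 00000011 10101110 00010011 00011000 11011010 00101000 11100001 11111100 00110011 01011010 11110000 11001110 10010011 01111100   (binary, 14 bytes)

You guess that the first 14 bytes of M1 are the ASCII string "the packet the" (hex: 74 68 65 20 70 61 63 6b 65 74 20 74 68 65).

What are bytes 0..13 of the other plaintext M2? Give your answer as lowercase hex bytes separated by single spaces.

First, c1 ⊕ c2 = (M1 ⊕ K) ⊕ (M2 ⊕ K) = M1 ⊕ M2, so the key drops out. Then M2 = (M1 ⊕ M2) ⊕ M1 over the first 14 bytes.
byte 0: (2b XOR 03) XOR 74 = 28 XOR 74 = 5c
byte 1: (fe XOR ae) XOR 68 = 50 XOR 68 = 38
byte 2: (0b XOR 13) XOR 65 = 18 XOR 65 = 7d
byte 3: (17 XOR 18) XOR 20 = 0f XOR 20 = 2f
byte 4: (5a XOR da) XOR 70 = 80 XOR 70 = f0
byte 5: (35 XOR 28) XOR 61 = 1d XOR 61 = 7c
byte 6: (7a XOR e1) XOR 63 = 9b XOR 63 = f8
byte 7: (8d XOR fc) XOR 6b = 71 XOR 6b = 1a
byte 8: (03 XOR 33) XOR 65 = 30 XOR 65 = 55
byte 9: (27 XOR 5a) XOR 74 = 7d XOR 74 = 09
byte 10: (ae XOR f0) XOR 20 = 5e XOR 20 = 7e
byte 11: (ab XOR ce) XOR 74 = 65 XOR 74 = 11
byte 12: (33 XOR 93) XOR 68 = a0 XOR 68 = c8
byte 13: (f0 XOR 7c) XOR 65 = 8c XOR 65 = e9

5c 38 7d 2f f0 7c f8 1a 55 09 7e 11 c8 e9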